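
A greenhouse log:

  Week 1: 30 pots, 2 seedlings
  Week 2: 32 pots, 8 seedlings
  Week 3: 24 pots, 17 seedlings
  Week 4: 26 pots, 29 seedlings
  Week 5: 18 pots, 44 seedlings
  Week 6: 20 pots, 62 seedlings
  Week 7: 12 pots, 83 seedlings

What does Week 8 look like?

14 pots, 107 seedlings

For the pots, alternating steps +2, −8, +2, −8, …: 30, 32, 24, 26, 18, 20, 12 → 14.
Seedlings: differences are 6, 9, 12, … (increasing by 3 each time), so 2, 8, 17, 29, 44, 62, 83 → 107.
Putting it together: 14 pots, 107 seedlings.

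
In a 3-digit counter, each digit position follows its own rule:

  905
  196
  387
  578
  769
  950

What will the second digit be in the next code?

4

Second digit: −1 each step, mod 10, so 0, 9, 8, 7, 6, 5 → 4.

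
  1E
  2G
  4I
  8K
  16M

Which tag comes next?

First component: ×2 each step, so 1, 2, 4, 8, 16 → 32.
Letter goes E, G, I, K, M → O (letters move forward 2 places in the alphabet).
So the next tag is 32O.

32O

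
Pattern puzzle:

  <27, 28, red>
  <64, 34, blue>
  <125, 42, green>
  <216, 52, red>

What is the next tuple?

<343, 64, blue>

First entry — perfect cubes: 3³, 4³, 5³, …: 27, 64, 125, 216 → 343.
Second entry: differences are 6, 8, 10, … (increasing by 2 each time); 28, 34, 42, 52 → 64.
Colour: repeats red → blue → green, so red, blue, green, red → blue.
Combining the parts gives <343, 64, blue>.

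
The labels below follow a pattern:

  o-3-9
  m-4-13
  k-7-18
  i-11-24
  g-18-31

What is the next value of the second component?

29

Letter — letters move back 2 places in the alphabet: o, m, k, i, g → e.
Second component: each term is the sum of the two before it; 3, 4, 7, 11, 18 → 29.
Third component: 9, 13, 18, 24, 31 → 39 (differences are 4, 5, 6, … (increasing by 1 each time)).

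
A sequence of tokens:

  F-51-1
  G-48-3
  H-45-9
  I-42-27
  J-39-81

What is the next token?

K-36-243

Letter — letters move forward 1 place in the alphabet: F, G, H, I, J → K.
Second component goes 51, 48, 45, 42, 39 → 36 (−3 each step).
Third component: ×3 each step; 1, 3, 9, 27, 81 → 243.
So the next token is K-36-243.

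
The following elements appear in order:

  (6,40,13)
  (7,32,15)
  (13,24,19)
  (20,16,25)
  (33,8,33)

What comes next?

First entry: each term is the sum of the two before it; 6, 7, 13, 20, 33 → 53.
Second entry: −8 each step; 40, 32, 24, 16, 8 → 0.
Third entry goes 13, 15, 19, 25, 33 → 43 (differences are 2, 4, 6, … (increasing by 2 each time)).
Putting it together: (53,0,43).

(53,0,43)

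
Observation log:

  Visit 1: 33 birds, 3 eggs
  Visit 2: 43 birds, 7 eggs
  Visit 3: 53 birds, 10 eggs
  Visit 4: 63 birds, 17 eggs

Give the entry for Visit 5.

For the birds, +10 each step: 33, 43, 53, 63 → 73.
Eggs — each term is the sum of the two before it: 3, 7, 10, 17 → 27.
So the next line is 73 birds, 27 eggs.

73 birds, 27 eggs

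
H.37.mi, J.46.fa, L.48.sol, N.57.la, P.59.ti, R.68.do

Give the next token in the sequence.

Letter: letters move forward 2 places in the alphabet, so H, J, L, N, P, R → T.
Second component: alternating steps +9, +2, +9, +2, …, so 37, 46, 48, 57, 59, 68 → 70.
Note: runs through the solfège scale do→ti, so mi, fa, sol, la, ti, do → re.
Combining the parts gives T.70.re.

T.70.re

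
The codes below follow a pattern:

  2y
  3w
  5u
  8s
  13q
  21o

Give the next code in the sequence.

First component: each term is the sum of the two before it; 2, 3, 5, 8, 13, 21 → 34.
For the letter, letters move back 2 places in the alphabet: y, w, u, s, q, o → m.
Putting it together: 34m.

34m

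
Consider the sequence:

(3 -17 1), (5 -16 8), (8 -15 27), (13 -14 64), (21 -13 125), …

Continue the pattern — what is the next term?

(34 -12 216)

For the first part, each term is the sum of the two before it: 3, 5, 8, 13, 21 → 34.
Second part: -17, -16, -15, -14, -13 → -12 (+1 each step).
Third part: perfect cubes: 1³, 2³, 3³, …; 1, 8, 27, 64, 125 → 216.
Putting it together: (34 -12 216).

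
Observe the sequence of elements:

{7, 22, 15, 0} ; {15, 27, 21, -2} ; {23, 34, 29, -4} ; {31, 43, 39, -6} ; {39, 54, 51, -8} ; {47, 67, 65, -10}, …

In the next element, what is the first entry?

First entry goes 7, 15, 23, 31, 39, 47 → 55 (+8 each step).

55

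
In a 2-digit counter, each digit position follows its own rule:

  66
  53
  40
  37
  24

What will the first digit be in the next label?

First digit — −1 each step, mod 10: 6, 5, 4, 3, 2 → 1.

1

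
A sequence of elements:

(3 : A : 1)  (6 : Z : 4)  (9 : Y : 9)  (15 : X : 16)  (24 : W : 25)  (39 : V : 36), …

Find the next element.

First component: each term is the sum of the two before it; 3, 6, 9, 15, 24, 39 → 63.
Letter: letters move back 1 place in the alphabet, wrapping A→Z, so A, Z, Y, X, W, V → U.
Third component — perfect squares: 1², 2², 3², …: 1, 4, 9, 16, 25, 36 → 49.
Combining the parts gives (63 : U : 49).

(63 : U : 49)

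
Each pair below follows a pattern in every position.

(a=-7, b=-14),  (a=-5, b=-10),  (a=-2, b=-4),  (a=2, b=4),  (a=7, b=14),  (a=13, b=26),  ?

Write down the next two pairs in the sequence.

(a=20, b=40), (a=28, b=56)

For the a, differences are 2, 3, 4, … (increasing by 1 each time): -7, -5, -2, 2, 7, 13 → 20 → 28.
For the b, always 2 × the a: -14, -10, -4, 4, 14, 26 → 40 → 56.
Putting the parts together: (a=20, b=40) and then (a=28, b=56).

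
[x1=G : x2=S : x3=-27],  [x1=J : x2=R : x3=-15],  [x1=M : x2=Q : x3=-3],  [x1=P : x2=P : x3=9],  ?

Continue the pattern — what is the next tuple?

[x1=S : x2=O : x3=21]

X1: G, J, M, P → S (letters move forward 3 places in the alphabet).
X2: letters move back 1 place in the alphabet, so S, R, Q, P → O.
For the x3, +12 each step: -27, -15, -3, 9 → 21.
Combining the parts gives [x1=S : x2=O : x3=21].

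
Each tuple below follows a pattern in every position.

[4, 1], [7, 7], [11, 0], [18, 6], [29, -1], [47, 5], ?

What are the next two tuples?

[76, -2], [123, 4]

For the first slot, each term is the sum of the two before it: 4, 7, 11, 18, 29, 47 → 76 → 123.
Second slot: 1, 7, 0, 6, -1, 5 → -2 → 4 (alternating steps +6, −7, +6, −7, …).
Putting the parts together: [76, -2] and then [123, 4].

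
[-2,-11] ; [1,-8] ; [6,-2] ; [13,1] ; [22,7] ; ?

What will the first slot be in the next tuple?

First slot — differences are 3, 5, 7, … (increasing by 2 each time): -2, 1, 6, 13, 22 → 33.
For the second slot, alternating steps +3, +6, +3, +6, …: -11, -8, -2, 1, 7 → 10.

33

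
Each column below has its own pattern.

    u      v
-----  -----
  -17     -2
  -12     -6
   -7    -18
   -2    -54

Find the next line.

3  -162

Column u: +5 each step; -17, -12, -7, -2 → 3.
Column v goes -2, -6, -18, -54 → -162 (×3 each step).
Putting it together: 3  -162.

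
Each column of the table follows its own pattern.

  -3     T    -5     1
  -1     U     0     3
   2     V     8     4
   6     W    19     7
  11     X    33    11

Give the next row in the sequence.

First component goes -3, -1, 2, 6, 11 → 17 (differences are 2, 3, 4, … (increasing by 1 each time)).
Letter goes T, U, V, W, X → Y (letters move forward 1 place in the alphabet).
Third component — differences are 5, 8, 11, … (increasing by 3 each time): -5, 0, 8, 19, 33 → 50.
Fourth component: 1, 3, 4, 7, 11 → 18 (each term is the sum of the two before it).
Combining the parts gives 17  Y  50  18.

17  Y  50  18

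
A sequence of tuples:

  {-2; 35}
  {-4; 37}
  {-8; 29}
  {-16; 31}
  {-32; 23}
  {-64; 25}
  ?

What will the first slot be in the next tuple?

First slot: -2, -4, -8, -16, -32, -64 → -128 (×2 each step).

-128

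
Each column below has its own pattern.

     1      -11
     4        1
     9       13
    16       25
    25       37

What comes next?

First component: 1, 4, 9, 16, 25 → 36 (differences are 3, 5, 7, … (increasing by 2 each time)).
Second component goes -11, 1, 13, 25, 37 → 49 (+12 each step).
So the next line is 36  49.

36  49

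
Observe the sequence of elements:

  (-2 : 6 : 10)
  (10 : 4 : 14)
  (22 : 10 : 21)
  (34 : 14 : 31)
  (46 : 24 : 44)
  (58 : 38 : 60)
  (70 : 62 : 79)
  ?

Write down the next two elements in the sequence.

First value goes -2, 10, 22, 34, 46, 58, 70 → 82 → 94 (+12 each step).
Second value — each term is the sum of the two before it: 6, 4, 10, 14, 24, 38, 62 → 100 → 162.
Third value goes 10, 14, 21, 31, 44, 60, 79 → 101 → 126 (differences are 4, 7, 10, … (increasing by 3 each time)).
Putting the parts together: (82 : 100 : 101) and then (94 : 162 : 126).

(82 : 100 : 101), (94 : 162 : 126)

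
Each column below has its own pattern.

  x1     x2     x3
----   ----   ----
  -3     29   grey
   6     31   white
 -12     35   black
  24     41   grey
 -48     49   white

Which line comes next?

96  59  black

For the column x1, ×(-2) each step: -3, 6, -12, 24, -48 → 96.
Column x2 goes 29, 31, 35, 41, 49 → 59 (differences are 2, 4, 6, … (increasing by 2 each time)).
Column x3: repeats grey → white → black, so grey, white, black, grey, white → black.
Combining the parts gives 96  59  black.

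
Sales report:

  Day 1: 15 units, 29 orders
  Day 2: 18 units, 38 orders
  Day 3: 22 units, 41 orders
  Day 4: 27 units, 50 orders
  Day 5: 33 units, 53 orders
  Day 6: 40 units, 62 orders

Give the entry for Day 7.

48 units, 65 orders

Units: differences are 3, 4, 5, … (increasing by 1 each time), so 15, 18, 22, 27, 33, 40 → 48.
For the orders, alternating steps +9, +3, +9, +3, …: 29, 38, 41, 50, 53, 62 → 65.
Combining the parts gives 48 units, 65 orders.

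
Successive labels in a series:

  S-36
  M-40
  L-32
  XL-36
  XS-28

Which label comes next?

Size — runs through clothing sizes XS→XL: S, M, L, XL, XS → S.
Second component goes 36, 40, 32, 36, 28 → 32 (alternating steps +4, −8, +4, −8, …).
Combining the parts gives S-32.

S-32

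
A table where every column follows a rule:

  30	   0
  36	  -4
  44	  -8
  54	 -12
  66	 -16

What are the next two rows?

First component: differences are 6, 8, 10, … (increasing by 2 each time), so 30, 36, 44, 54, 66 → 80 → 96.
Second component — −4 each step: 0, -4, -8, -12, -16 → -20 → -24.
So the next two rows are 80  -20 and 96  -24.

80  -20; 96  -24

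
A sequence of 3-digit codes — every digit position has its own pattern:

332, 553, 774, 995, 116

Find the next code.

337

First digit: 3, 5, 7, 9, 1 → 3 (+2 each step, mod 10).
Second digit: 3, 5, 7, 9, 1 → 3 (+2 each step, mod 10).
Third digit: 2, 3, 4, 5, 6 → 7 (+1 each step, mod 10).
So the next code is 337.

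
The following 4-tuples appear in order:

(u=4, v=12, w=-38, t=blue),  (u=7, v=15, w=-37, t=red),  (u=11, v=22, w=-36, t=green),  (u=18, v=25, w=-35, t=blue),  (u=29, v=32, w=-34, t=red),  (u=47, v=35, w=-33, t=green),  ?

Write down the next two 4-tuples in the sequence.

(u=76, v=42, w=-32, t=blue), (u=123, v=45, w=-31, t=red)

U: 4, 7, 11, 18, 29, 47 → 76 → 123 (each term is the sum of the two before it).
V: alternating steps +3, +7, +3, +7, …; 12, 15, 22, 25, 32, 35 → 42 → 45.
W: -38, -37, -36, -35, -34, -33 → -32 → -31 (+1 each step).
T: repeats blue → red → green, so blue, red, green, blue, red, green → blue → red.
So the next two 4-tuples are (u=76, v=42, w=-32, t=blue) and (u=123, v=45, w=-31, t=red).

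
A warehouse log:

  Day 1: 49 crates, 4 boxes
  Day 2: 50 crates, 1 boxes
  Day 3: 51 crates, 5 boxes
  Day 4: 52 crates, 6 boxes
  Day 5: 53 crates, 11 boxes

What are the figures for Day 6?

54 crates, 17 boxes

Crates: +1 each step, so 49, 50, 51, 52, 53 → 54.
Boxes: each term is the sum of the two before it; 4, 1, 5, 6, 11 → 17.
Combining the parts gives 54 crates, 17 boxes.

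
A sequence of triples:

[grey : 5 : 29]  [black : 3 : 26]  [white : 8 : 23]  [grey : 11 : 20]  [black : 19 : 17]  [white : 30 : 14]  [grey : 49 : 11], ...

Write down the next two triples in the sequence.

[black : 79 : 8], [white : 128 : 5]

Shade goes grey, black, white, grey, black, white, grey → black → white (repeats grey → black → white).
Second value — each term is the sum of the two before it: 5, 3, 8, 11, 19, 30, 49 → 79 → 128.
For the third value, −3 each step: 29, 26, 23, 20, 17, 14, 11 → 8 → 5.
Putting the parts together: [black : 79 : 8] and then [white : 128 : 5].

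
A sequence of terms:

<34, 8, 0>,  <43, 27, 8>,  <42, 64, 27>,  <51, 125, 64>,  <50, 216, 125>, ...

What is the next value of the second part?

For the second part, perfect cubes: 2³, 3³, 4³, …: 8, 27, 64, 125, 216 → 343.

343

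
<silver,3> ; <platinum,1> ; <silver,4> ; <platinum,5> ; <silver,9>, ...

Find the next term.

<platinum,14>

For the metal, alternates silver ↔ platinum: silver, platinum, silver, platinum, silver → platinum.
Second component: each term is the sum of the two before it; 3, 1, 4, 5, 9 → 14.
Combining the parts gives <platinum,14>.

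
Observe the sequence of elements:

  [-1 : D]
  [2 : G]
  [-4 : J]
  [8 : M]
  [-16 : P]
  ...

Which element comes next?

[32 : S]

First slot: ×(-2) each step; -1, 2, -4, 8, -16 → 32.
Letter: letters move forward 3 places in the alphabet, so D, G, J, M, P → S.
So the next element is [32 : S].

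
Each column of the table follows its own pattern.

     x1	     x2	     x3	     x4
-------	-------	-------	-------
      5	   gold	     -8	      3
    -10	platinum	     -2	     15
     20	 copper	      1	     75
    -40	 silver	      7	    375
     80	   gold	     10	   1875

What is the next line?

-160  platinum  16  9375

Column x1: 5, -10, 20, -40, 80 → -160 (×(-2) each step).
Column x2: repeats gold → platinum → copper → silver, so gold, platinum, copper, silver, gold → platinum.
Column x3 — alternating steps +6, +3, +6, +3, …: -8, -2, 1, 7, 10 → 16.
For the column x4, ×5 each step: 3, 15, 75, 375, 1875 → 9375.
So the next line is -160  platinum  16  9375.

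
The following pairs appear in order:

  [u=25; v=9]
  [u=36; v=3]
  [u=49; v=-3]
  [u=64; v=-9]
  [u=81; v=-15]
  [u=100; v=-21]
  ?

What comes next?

[u=121; v=-27]

U: perfect squares: 5², 6², 7², …, so 25, 36, 49, 64, 81, 100 → 121.
V goes 9, 3, -3, -9, -15, -21 → -27 (−6 each step).
Combining the parts gives [u=121; v=-27].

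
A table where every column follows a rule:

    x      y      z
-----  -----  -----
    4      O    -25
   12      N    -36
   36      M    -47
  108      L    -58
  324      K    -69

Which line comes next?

Column x: ×3 each step; 4, 12, 36, 108, 324 → 972.
Column y: letters move back 1 place in the alphabet, so O, N, M, L, K → J.
Column z — −11 each step: -25, -36, -47, -58, -69 → -80.
Combining the parts gives 972  J  -80.

972  J  -80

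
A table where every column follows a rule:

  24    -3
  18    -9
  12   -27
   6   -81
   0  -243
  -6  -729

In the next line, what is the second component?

-2187

Second component goes -3, -9, -27, -81, -243, -729 → -2187 (×3 each step).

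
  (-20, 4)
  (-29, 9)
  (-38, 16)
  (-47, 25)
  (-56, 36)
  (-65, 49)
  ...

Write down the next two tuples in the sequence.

First coordinate: −9 each step, so -20, -29, -38, -47, -56, -65 → -74 → -83.
Second coordinate goes 4, 9, 16, 25, 36, 49 → 64 → 81 (perfect squares: 2², 3², 4², …).
Putting the parts together: (-74, 64) and then (-83, 81).

(-74, 64), (-83, 81)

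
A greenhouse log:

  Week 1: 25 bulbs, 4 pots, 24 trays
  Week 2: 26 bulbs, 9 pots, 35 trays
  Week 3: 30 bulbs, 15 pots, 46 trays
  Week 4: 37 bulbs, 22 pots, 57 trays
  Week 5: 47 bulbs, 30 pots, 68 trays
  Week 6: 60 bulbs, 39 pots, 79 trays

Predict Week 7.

76 bulbs, 49 pots, 90 trays

Bulbs goes 25, 26, 30, 37, 47, 60 → 76 (differences are 1, 4, 7, … (increasing by 3 each time)).
For the pots, differences are 5, 6, 7, … (increasing by 1 each time): 4, 9, 15, 22, 30, 39 → 49.
Trays: +11 each step; 24, 35, 46, 57, 68, 79 → 90.
So the next row is 76 bulbs, 49 pots, 90 trays.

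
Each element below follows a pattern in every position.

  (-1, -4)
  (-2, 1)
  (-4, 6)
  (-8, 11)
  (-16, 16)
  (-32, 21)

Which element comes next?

(-64, 26)

For the first value, ×2 each step: -1, -2, -4, -8, -16, -32 → -64.
Second value: +5 each step; -4, 1, 6, 11, 16, 21 → 26.
Combining the parts gives (-64, 26).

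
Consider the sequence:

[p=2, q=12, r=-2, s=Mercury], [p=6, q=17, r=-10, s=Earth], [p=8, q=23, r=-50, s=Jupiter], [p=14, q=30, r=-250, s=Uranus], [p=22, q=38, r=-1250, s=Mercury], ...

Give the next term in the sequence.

[p=36, q=47, r=-6250, s=Earth]

P: each term is the sum of the two before it; 2, 6, 8, 14, 22 → 36.
For the q, differences are 5, 6, 7, … (increasing by 1 each time): 12, 17, 23, 30, 38 → 47.
R goes -2, -10, -50, -250, -1250 → -6250 (×5 each step).
For the s, repeats Mercury → Earth → Jupiter → Uranus: Mercury, Earth, Jupiter, Uranus, Mercury → Earth.
Putting it together: [p=36, q=47, r=-6250, s=Earth].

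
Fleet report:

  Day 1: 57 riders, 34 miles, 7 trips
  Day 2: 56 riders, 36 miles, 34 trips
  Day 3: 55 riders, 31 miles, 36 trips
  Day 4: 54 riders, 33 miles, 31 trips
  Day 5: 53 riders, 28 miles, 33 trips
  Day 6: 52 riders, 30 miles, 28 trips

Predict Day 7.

51 riders, 25 miles, 30 trips

Riders goes 57, 56, 55, 54, 53, 52 → 51 (−1 each step).
Miles goes 34, 36, 31, 33, 28, 30 → 25 (alternating steps +2, −5, +2, −5, …).
Trips — always the previous value of the miles: 7, 34, 36, 31, 33, 28 → 30.
Putting it together: 51 riders, 25 miles, 30 trips.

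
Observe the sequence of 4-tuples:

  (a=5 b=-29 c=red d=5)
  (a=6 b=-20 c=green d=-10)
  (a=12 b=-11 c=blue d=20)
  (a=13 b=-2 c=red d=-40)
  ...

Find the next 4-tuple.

(a=19 b=7 c=green d=80)

For the a, alternating steps +1, +6, +1, +6, …: 5, 6, 12, 13 → 19.
B: +9 each step; -29, -20, -11, -2 → 7.
C — repeats red → green → blue: red, green, blue, red → green.
For the d, ×(-2) each step: 5, -10, 20, -40 → 80.
So the next 4-tuple is (a=19 b=7 c=green d=80).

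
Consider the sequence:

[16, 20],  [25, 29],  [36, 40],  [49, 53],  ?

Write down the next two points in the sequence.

[64, 68], [81, 85]

First slot goes 16, 25, 36, 49 → 64 → 81 (perfect squares: 4², 5², 6², …).
Second slot: always 4 more than the first slot; 20, 29, 40, 53 → 68 → 85.
Putting the parts together: [64, 68] and then [81, 85].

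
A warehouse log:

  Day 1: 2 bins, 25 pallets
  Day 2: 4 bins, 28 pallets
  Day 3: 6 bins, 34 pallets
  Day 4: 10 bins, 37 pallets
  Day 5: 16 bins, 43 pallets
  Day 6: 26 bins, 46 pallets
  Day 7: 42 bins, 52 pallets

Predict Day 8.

68 bins, 55 pallets

Bins goes 2, 4, 6, 10, 16, 26, 42 → 68 (each term is the sum of the two before it).
Pallets: alternating steps +3, +6, +3, +6, …; 25, 28, 34, 37, 43, 46, 52 → 55.
Putting it together: 68 bins, 55 pallets.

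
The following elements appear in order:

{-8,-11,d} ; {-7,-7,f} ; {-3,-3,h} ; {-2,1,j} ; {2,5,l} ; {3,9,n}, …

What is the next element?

First part goes -8, -7, -3, -2, 2, 3 → 7 (alternating steps +1, +4, +1, +4, …).
Second part — +4 each step: -11, -7, -3, 1, 5, 9 → 13.
For the letter, letters move forward 2 places in the alphabet: d, f, h, j, l, n → p.
So the next element is {7,13,p}.

{7,13,p}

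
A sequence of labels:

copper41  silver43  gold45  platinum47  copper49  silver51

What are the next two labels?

gold53, platinum55

Metal goes copper, silver, gold, platinum, copper, silver → gold → platinum (repeats copper → silver → gold → platinum).
Second component: 41, 43, 45, 47, 49, 51 → 53 → 55 (+2 each step).
So the next two labels are gold53 and platinum55.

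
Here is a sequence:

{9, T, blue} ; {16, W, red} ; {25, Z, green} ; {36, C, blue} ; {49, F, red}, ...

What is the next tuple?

First entry: 9, 16, 25, 36, 49 → 64 (perfect squares: 3², 4², 5², …).
Letter: letters move forward 3 places in the alphabet, wrapping Z→A; T, W, Z, C, F → I.
Colour goes blue, red, green, blue, red → green (repeats blue → red → green).
Combining the parts gives {64, I, green}.

{64, I, green}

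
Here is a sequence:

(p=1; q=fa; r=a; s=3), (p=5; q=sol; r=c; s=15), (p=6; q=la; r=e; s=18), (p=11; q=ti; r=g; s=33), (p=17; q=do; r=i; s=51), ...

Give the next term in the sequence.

P: each term is the sum of the two before it; 1, 5, 6, 11, 17 → 28.
Q: runs through the solfège scale do→ti; fa, sol, la, ti, do → re.
R — letters move forward 2 places in the alphabet: a, c, e, g, i → k.
S — always 3 × the p: 3, 15, 18, 33, 51 → 84.
So the next term is (p=28; q=re; r=k; s=84).

(p=28; q=re; r=k; s=84)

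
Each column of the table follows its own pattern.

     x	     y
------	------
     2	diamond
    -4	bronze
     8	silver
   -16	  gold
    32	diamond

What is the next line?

Column x — ×(-2) each step: 2, -4, 8, -16, 32 → -64.
Column y: repeats diamond → bronze → silver → gold, so diamond, bronze, silver, gold, diamond → bronze.
So the next line is -64  bronze.

-64  bronze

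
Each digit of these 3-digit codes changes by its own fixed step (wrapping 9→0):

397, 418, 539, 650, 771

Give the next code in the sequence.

892

First digit goes 3, 4, 5, 6, 7 → 8 (+1 each step, mod 10).
Second digit — +2 each step, mod 10: 9, 1, 3, 5, 7 → 9.
Third digit goes 7, 8, 9, 0, 1 → 2 (+1 each step, mod 10).
So the next code is 892.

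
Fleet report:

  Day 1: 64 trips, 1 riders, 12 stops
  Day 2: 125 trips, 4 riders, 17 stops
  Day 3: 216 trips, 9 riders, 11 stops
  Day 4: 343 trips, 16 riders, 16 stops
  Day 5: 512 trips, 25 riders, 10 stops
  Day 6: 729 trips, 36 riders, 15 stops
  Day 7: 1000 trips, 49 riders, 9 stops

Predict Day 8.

1331 trips, 64 riders, 14 stops

Trips goes 64, 125, 216, 343, 512, 729, 1000 → 1331 (perfect cubes: 4³, 5³, 6³, …).
Riders: perfect squares: 1², 2², 3², …, so 1, 4, 9, 16, 25, 36, 49 → 64.
Stops: alternating steps +5, −6, +5, −6, …, so 12, 17, 11, 16, 10, 15, 9 → 14.
So the next line is 1331 trips, 64 riders, 14 stops.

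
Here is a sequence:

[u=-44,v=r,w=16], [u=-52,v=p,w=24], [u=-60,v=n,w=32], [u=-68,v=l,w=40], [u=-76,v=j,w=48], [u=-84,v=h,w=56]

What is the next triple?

[u=-92,v=f,w=64]

U goes -44, -52, -60, -68, -76, -84 → -92 (−8 each step).
V goes r, p, n, l, j, h → f (letters move back 2 places in the alphabet).
For the w, together with the u always sums to -28: 16, 24, 32, 40, 48, 56 → 64.
So the next triple is [u=-92,v=f,w=64].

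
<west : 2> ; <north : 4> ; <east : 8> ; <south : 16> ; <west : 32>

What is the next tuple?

Direction goes west, north, east, south, west → north (repeats west → north → east → south).
For the second entry, ×2 each step: 2, 4, 8, 16, 32 → 64.
Putting it together: <north : 64>.

<north : 64>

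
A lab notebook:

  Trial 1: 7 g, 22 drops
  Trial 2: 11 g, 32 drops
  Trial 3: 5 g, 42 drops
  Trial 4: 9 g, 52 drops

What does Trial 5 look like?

G goes 7, 11, 5, 9 → 3 (alternating steps +4, −6, +4, −6, …).
Drops: +10 each step, so 22, 32, 42, 52 → 62.
Combining the parts gives 3 g, 62 drops.

3 g, 62 drops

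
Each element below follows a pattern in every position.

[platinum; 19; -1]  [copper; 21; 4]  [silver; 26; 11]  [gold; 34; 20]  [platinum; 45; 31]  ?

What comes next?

[copper; 59; 44]

For the metal, repeats platinum → copper → silver → gold: platinum, copper, silver, gold, platinum → copper.
Second slot: differences are 2, 5, 8, … (increasing by 3 each time), so 19, 21, 26, 34, 45 → 59.
Third slot: differences are 5, 7, 9, … (increasing by 2 each time); -1, 4, 11, 20, 31 → 44.
So the next element is [copper; 59; 44].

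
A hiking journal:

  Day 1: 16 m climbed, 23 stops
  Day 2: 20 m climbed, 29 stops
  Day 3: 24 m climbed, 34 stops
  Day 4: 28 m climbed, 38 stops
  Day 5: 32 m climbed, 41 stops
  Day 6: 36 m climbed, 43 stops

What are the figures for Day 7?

40 m climbed, 44 stops

M climbed: 16, 20, 24, 28, 32, 36 → 40 (+4 each step).
Stops: 23, 29, 34, 38, 41, 43 → 44 (differences are 6, 5, 4, … (decreasing by 1 each time)).
Combining the parts gives 40 m climbed, 44 stops.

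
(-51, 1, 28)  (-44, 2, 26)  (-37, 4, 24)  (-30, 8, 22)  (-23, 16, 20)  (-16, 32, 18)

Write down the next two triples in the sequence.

(-9, 64, 16), (-2, 128, 14)

First value: -51, -44, -37, -30, -23, -16 → -9 → -2 (+7 each step).
Second value: ×2 each step, so 1, 2, 4, 8, 16, 32 → 64 → 128.
Third value: −2 each step; 28, 26, 24, 22, 20, 18 → 16 → 14.
Putting the parts together: (-9, 64, 16) and then (-2, 128, 14).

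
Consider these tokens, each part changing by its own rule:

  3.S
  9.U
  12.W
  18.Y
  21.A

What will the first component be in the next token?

27

First component: alternating steps +6, +3, +6, +3, …, so 3, 9, 12, 18, 21 → 27.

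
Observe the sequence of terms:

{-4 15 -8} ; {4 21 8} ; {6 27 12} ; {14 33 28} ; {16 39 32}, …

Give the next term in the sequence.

First slot: alternating steps +8, +2, +8, +2, …, so -4, 4, 6, 14, 16 → 24.
Second slot: +6 each step, so 15, 21, 27, 33, 39 → 45.
Third slot — always 2 × the first slot: -8, 8, 12, 28, 32 → 48.
So the next term is {24 45 48}.

{24 45 48}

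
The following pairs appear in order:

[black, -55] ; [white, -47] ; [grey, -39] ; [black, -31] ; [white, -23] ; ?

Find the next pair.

Shade: black, white, grey, black, white → grey (repeats black → white → grey).
Second coordinate: +8 each step; -55, -47, -39, -31, -23 → -15.
So the next pair is [grey, -15].

[grey, -15]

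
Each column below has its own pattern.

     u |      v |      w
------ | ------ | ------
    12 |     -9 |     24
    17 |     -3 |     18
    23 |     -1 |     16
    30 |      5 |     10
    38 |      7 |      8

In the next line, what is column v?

Column v: alternating steps +6, +2, +6, +2, …; -9, -3, -1, 5, 7 → 13.

13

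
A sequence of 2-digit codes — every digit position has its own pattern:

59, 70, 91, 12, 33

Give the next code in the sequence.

First digit: 5, 7, 9, 1, 3 → 5 (+2 each step, mod 10).
Second digit goes 9, 0, 1, 2, 3 → 4 (+1 each step, mod 10).
Combining the parts gives 54.

54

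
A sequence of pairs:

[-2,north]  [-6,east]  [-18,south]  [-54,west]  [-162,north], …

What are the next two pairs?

First value — ×3 each step: -2, -6, -18, -54, -162 → -486 → -1458.
Direction: repeats north → east → south → west; north, east, south, west, north → east → south.
Putting the parts together: [-486,east] and then [-1458,south].

[-486,east], [-1458,south]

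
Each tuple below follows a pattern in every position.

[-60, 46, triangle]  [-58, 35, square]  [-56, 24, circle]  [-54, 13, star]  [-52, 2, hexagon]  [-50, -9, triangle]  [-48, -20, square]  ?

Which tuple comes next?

[-46, -31, circle]

First value: -60, -58, -56, -54, -52, -50, -48 → -46 (+2 each step).
Second value: −11 each step, so 46, 35, 24, 13, 2, -9, -20 → -31.
Shape goes triangle, square, circle, star, hexagon, triangle, square → circle (repeats triangle → square → circle → star → hexagon).
Putting it together: [-46, -31, circle].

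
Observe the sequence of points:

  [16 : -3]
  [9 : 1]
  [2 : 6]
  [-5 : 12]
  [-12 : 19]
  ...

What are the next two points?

[-19 : 27], [-26 : 36]

First value: −7 each step; 16, 9, 2, -5, -12 → -19 → -26.
Second value goes -3, 1, 6, 12, 19 → 27 → 36 (differences are 4, 5, 6, … (increasing by 1 each time)).
Putting the parts together: [-19 : 27] and then [-26 : 36].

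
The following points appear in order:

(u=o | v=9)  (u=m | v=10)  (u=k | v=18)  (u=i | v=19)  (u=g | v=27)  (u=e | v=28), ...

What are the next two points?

(u=c | v=36), (u=a | v=37)

For the u, letters move back 2 places in the alphabet: o, m, k, i, g, e → c → a.
V: alternating steps +1, +8, +1, +8, …, so 9, 10, 18, 19, 27, 28 → 36 → 37.
So the next two points are (u=c | v=36) and (u=a | v=37).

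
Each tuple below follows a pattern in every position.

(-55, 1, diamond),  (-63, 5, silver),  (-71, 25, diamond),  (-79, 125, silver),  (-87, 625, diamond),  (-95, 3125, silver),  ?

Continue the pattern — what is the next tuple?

First slot — −8 each step: -55, -63, -71, -79, -87, -95 → -103.
Second slot: ×5 each step; 1, 5, 25, 125, 625, 3125 → 15625.
For the rank, alternates diamond ↔ silver: diamond, silver, diamond, silver, diamond, silver → diamond.
Putting it together: (-103, 15625, diamond).

(-103, 15625, diamond)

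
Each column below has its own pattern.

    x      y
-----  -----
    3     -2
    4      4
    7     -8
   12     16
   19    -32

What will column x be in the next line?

28

Column x goes 3, 4, 7, 12, 19 → 28 (differences are 1, 3, 5, … (increasing by 2 each time)).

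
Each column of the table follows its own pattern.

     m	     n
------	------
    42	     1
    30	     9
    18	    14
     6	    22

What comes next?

-6  27

Column m: −12 each step; 42, 30, 18, 6 → -6.
Column n — alternating steps +8, +5, +8, +5, …: 1, 9, 14, 22 → 27.
Putting it together: -6  27.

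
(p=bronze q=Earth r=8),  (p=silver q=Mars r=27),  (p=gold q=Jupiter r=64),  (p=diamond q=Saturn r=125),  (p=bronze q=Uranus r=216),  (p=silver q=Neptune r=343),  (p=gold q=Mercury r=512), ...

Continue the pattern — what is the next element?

(p=diamond q=Venus r=729)

P: repeats bronze → silver → gold → diamond; bronze, silver, gold, diamond, bronze, silver, gold → diamond.
Q: runs through the planets Mercury→Neptune; Earth, Mars, Jupiter, Saturn, Uranus, Neptune, Mercury → Venus.
R goes 8, 27, 64, 125, 216, 343, 512 → 729 (perfect cubes: 2³, 3³, 4³, …).
So the next element is (p=diamond q=Venus r=729).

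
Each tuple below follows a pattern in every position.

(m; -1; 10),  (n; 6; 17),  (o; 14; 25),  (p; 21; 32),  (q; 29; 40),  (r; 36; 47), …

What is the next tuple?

(s; 44; 55)

Letter — letters move forward 1 place in the alphabet: m, n, o, p, q, r → s.
Second slot: alternating steps +7, +8, +7, +8, …, so -1, 6, 14, 21, 29, 36 → 44.
For the third slot, alternating steps +7, +8, +7, +8, …: 10, 17, 25, 32, 40, 47 → 55.
Putting it together: (s; 44; 55).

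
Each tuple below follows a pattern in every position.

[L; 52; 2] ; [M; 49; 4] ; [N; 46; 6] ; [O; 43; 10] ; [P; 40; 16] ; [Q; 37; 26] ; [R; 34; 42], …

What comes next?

For the letter, letters move forward 1 place in the alphabet: L, M, N, O, P, Q, R → S.
For the second coordinate, −3 each step: 52, 49, 46, 43, 40, 37, 34 → 31.
Third coordinate: each term is the sum of the two before it, so 2, 4, 6, 10, 16, 26, 42 → 68.
Combining the parts gives [S; 31; 68].

[S; 31; 68]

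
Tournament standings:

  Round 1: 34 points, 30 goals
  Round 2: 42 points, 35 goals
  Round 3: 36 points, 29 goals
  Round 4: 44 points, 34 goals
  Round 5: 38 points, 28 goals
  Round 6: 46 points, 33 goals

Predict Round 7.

40 points, 27 goals

Points: 34, 42, 36, 44, 38, 46 → 40 (alternating steps +8, −6, +8, −6, …).
Goals: alternating steps +5, −6, +5, −6, …; 30, 35, 29, 34, 28, 33 → 27.
Combining the parts gives 40 points, 27 goals.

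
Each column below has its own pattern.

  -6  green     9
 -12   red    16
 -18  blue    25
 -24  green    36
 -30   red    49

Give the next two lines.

-36  blue  64; -42  green  81

First component: -6, -12, -18, -24, -30 → -36 → -42 (−6 each step).
Colour goes green, red, blue, green, red → blue → green (repeats green → red → blue).
Third component goes 9, 16, 25, 36, 49 → 64 → 81 (perfect squares: 3², 4², 5², …).
Putting the parts together: -36  blue  64 and then -42  green  81.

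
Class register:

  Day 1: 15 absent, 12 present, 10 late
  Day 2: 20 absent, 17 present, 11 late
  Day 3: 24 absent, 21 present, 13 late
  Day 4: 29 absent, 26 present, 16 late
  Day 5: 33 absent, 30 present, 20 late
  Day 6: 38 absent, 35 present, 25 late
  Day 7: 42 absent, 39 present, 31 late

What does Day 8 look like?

47 absent, 44 present, 38 late

Absent: 15, 20, 24, 29, 33, 38, 42 → 47 (alternating steps +5, +4, +5, +4, …).
For the present, alternating steps +5, +4, +5, +4, …: 12, 17, 21, 26, 30, 35, 39 → 44.
For the late, differences are 1, 2, 3, … (increasing by 1 each time): 10, 11, 13, 16, 20, 25, 31 → 38.
Putting it together: 47 absent, 44 present, 38 late.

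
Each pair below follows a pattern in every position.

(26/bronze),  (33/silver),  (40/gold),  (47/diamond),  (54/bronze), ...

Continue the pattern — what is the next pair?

(61/silver)

First entry: +7 each step, so 26, 33, 40, 47, 54 → 61.
Rank: repeats bronze → silver → gold → diamond, so bronze, silver, gold, diamond, bronze → silver.
Putting it together: (61/silver).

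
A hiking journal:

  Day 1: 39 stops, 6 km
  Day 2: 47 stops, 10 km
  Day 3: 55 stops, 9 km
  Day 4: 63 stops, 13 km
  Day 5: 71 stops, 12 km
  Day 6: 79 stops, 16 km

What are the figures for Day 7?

87 stops, 15 km

Stops: +8 each step; 39, 47, 55, 63, 71, 79 → 87.
For the km, alternating steps +4, −1, +4, −1, …: 6, 10, 9, 13, 12, 16 → 15.
Combining the parts gives 87 stops, 15 km.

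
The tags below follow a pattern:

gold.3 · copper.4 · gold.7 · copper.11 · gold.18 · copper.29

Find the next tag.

gold.47

For the metal, alternates gold ↔ copper: gold, copper, gold, copper, gold, copper → gold.
Second component: each term is the sum of the two before it; 3, 4, 7, 11, 18, 29 → 47.
So the next tag is gold.47.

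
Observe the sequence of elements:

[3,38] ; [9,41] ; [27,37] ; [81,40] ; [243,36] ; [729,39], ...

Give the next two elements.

[2187,35], [6561,38]

For the first value, ×3 each step: 3, 9, 27, 81, 243, 729 → 2187 → 6561.
Second value: 38, 41, 37, 40, 36, 39 → 35 → 38 (alternating steps +3, −4, +3, −4, …).
Putting the parts together: [2187,35] and then [6561,38].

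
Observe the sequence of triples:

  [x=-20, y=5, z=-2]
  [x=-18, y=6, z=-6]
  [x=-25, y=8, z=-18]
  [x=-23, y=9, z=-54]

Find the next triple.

[x=-30, y=11, z=-162]

X — alternating steps +2, −7, +2, −7, …: -20, -18, -25, -23 → -30.
Y: alternating steps +1, +2, +1, +2, …, so 5, 6, 8, 9 → 11.
Z: ×3 each step, so -2, -6, -18, -54 → -162.
So the next triple is [x=-30, y=11, z=-162].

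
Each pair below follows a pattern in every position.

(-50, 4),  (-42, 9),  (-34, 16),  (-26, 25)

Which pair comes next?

(-18, 36)

First value: +8 each step, so -50, -42, -34, -26 → -18.
Second value goes 4, 9, 16, 25 → 36 (perfect squares: 2², 3², 4², …).
Combining the parts gives (-18, 36).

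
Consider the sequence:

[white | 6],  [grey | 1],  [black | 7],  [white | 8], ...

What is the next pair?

[grey | 15]

Shade — repeats white → grey → black: white, grey, black, white → grey.
Second value: 6, 1, 7, 8 → 15 (each term is the sum of the two before it).
Combining the parts gives [grey | 15].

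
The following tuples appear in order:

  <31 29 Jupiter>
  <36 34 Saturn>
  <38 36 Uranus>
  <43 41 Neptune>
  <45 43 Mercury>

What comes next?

First entry — alternating steps +5, +2, +5, +2, …: 31, 36, 38, 43, 45 → 50.
Second entry — always 2 less than the first entry: 29, 34, 36, 41, 43 → 48.
Planet — runs through the planets Mercury→Neptune: Jupiter, Saturn, Uranus, Neptune, Mercury → Venus.
Putting it together: <50 48 Venus>.

<50 48 Venus>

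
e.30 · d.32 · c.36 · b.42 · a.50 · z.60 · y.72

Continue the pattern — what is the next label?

x.86

Letter: letters move back 1 place in the alphabet, wrapping A→Z; e, d, c, b, a, z, y → x.
Second component goes 30, 32, 36, 42, 50, 60, 72 → 86 (differences are 2, 4, 6, … (increasing by 2 each time)).
So the next label is x.86.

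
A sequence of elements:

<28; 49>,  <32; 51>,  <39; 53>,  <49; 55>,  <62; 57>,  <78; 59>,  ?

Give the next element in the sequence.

<97; 61>

First slot: differences are 4, 7, 10, … (increasing by 3 each time); 28, 32, 39, 49, 62, 78 → 97.
Second slot: +2 each step, so 49, 51, 53, 55, 57, 59 → 61.
Combining the parts gives <97; 61>.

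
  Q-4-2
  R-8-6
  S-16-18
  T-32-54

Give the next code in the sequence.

Letter: Q, R, S, T → U (letters move forward 1 place in the alphabet).
Second component: ×2 each step, so 4, 8, 16, 32 → 64.
Third component: ×3 each step, so 2, 6, 18, 54 → 162.
Combining the parts gives U-64-162.

U-64-162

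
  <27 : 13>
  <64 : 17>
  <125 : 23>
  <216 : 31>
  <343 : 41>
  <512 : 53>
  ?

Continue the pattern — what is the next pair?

First value goes 27, 64, 125, 216, 343, 512 → 729 (perfect cubes: 3³, 4³, 5³, …).
Second value — differences are 4, 6, 8, … (increasing by 2 each time): 13, 17, 23, 31, 41, 53 → 67.
Putting it together: <729 : 67>.

<729 : 67>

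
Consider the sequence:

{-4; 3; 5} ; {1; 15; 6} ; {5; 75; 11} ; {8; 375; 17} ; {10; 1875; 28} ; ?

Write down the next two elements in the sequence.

{11; 9375; 45}, {11; 46875; 73}

First coordinate — differences are 5, 4, 3, … (decreasing by 1 each time): -4, 1, 5, 8, 10 → 11 → 11.
For the second coordinate, ×5 each step: 3, 15, 75, 375, 1875 → 9375 → 46875.
Third coordinate — each term is the sum of the two before it: 5, 6, 11, 17, 28 → 45 → 73.
Putting the parts together: {11; 9375; 45} and then {11; 46875; 73}.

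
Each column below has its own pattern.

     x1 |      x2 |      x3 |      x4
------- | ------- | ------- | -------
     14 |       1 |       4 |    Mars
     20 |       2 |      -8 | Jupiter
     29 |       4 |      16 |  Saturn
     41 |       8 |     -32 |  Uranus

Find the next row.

Column x1 goes 14, 20, 29, 41 → 56 (differences are 6, 9, 12, … (increasing by 3 each time)).
Column x2: 1, 2, 4, 8 → 16 (×2 each step).
Column x3: 4, -8, 16, -32 → 64 (×(-2) each step).
Column x4: Mars, Jupiter, Saturn, Uranus → Neptune (runs through the planets Mercury→Neptune).
Putting it together: 56  16  64  Neptune.

56  16  64  Neptune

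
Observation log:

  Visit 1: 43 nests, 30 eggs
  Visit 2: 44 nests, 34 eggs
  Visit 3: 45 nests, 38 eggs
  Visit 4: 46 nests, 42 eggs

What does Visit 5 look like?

Nests — +1 each step: 43, 44, 45, 46 → 47.
Eggs goes 30, 34, 38, 42 → 46 (+4 each step).
So the next record is 47 nests, 46 eggs.

47 nests, 46 eggs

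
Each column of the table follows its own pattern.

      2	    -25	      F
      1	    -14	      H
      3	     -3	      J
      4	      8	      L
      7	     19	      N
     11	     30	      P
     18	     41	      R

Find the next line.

29  52  T

First component: each term is the sum of the two before it; 2, 1, 3, 4, 7, 11, 18 → 29.
Second component: +11 each step, so -25, -14, -3, 8, 19, 30, 41 → 52.
Letter goes F, H, J, L, N, P, R → T (letters move forward 2 places in the alphabet).
Combining the parts gives 29  52  T.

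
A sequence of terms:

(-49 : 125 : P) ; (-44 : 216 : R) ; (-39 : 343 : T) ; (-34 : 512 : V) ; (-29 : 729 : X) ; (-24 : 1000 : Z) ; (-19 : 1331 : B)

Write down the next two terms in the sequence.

First coordinate: +5 each step, so -49, -44, -39, -34, -29, -24, -19 → -14 → -9.
Second coordinate: 125, 216, 343, 512, 729, 1000, 1331 → 1728 → 2197 (perfect cubes: 5³, 6³, 7³, …).
For the letter, letters move forward 2 places in the alphabet, wrapping Z→A: P, R, T, V, X, Z, B → D → F.
Putting the parts together: (-14 : 1728 : D) and then (-9 : 2197 : F).

(-14 : 1728 : D), (-9 : 2197 : F)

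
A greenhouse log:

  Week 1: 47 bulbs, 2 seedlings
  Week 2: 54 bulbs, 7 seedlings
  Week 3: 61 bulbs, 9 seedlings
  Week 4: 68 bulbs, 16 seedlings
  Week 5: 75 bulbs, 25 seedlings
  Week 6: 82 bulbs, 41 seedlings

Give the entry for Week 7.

89 bulbs, 66 seedlings

Bulbs: +7 each step; 47, 54, 61, 68, 75, 82 → 89.
For the seedlings, each term is the sum of the two before it: 2, 7, 9, 16, 25, 41 → 66.
Putting it together: 89 bulbs, 66 seedlings.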